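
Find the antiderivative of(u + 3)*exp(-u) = (-u - 4)*exp(-u) + C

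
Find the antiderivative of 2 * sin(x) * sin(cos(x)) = 2*cos(cos(x)) + C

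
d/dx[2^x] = 2^x*log(2)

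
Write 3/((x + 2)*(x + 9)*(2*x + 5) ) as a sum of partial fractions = -12/(13*(2*x + 5)) + 3/(91*(x + 9)) + 3/(7*(x + 2))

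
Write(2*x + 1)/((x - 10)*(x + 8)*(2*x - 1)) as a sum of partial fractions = -8/(323*(2*x - 1)) - 5/(102*(x + 8)) + 7/(114*(x - 10))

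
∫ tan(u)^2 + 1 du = tan(u) + C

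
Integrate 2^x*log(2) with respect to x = 2^x + C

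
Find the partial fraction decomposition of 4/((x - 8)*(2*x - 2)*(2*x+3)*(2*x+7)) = -2/(207*(2*x + 7)) + 2/(95*(2*x + 3)) - 2/(315*(x - 1)) + 2/(3059*(x - 8))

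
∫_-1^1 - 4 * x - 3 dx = -6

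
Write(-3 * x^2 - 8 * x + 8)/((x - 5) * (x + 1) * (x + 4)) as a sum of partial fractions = -8/(27*(x + 4)) - 13/(18*(x + 1)) - 107/(54*(x - 5))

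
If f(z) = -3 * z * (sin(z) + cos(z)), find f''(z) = 3*sqrt(2)*(z*sin(z + pi/4) - 2*cos(z + pi/4))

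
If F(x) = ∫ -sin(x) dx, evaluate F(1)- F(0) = -1 + cos(1)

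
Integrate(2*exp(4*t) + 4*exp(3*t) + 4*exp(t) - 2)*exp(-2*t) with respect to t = (exp(2*t) + 2*exp(t) - 1)^2*exp(-2*t) + C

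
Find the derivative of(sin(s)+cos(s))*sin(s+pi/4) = sqrt(2)*cos(2*s)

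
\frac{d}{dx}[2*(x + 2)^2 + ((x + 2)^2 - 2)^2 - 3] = 4*x^3 + 24*x^2 + 44*x + 24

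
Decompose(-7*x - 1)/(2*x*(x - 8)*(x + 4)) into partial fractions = 9/(32*(x + 4)) - 19/(64*(x - 8)) + 1/(64*x)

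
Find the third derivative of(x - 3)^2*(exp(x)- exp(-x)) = (x^2*exp(2*x) + x^2 - 12*x - 3*exp(2*x) + 33)*exp(-x)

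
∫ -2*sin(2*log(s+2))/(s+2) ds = cos(2*log(s + 2)) + C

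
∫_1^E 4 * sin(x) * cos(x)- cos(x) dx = -cos(2*E) + cos(2) - sin(E) + sin(1)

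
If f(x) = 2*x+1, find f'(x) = 2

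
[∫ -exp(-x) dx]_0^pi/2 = -1 + exp(-pi/2)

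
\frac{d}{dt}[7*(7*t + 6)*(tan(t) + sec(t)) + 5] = 49*t*sin(t)/cos(t)^2 + 49*t/cos(t)^2 + 42*sin(t)/cos(t)^2 + 49*tan(t) + 49/cos(t) + 42/cos(t)^2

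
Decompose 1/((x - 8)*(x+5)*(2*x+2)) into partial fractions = 1/(104*(x + 5)) - 1/(72*(x + 1)) + 1/(234*(x - 8))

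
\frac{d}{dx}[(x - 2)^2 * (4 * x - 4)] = 12*x^2 - 40*x + 32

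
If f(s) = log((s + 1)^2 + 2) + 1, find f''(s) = (-2*s^2 - 4*s + 2)/(s^4 + 4*s^3 + 10*s^2 + 12*s + 9)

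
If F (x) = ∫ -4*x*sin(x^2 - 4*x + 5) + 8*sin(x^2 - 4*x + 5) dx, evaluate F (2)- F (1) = -2*cos(2) + 2*cos(1)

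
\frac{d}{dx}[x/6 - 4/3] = 1/6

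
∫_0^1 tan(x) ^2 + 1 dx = tan(1)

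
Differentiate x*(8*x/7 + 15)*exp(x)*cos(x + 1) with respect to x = (8*sqrt(2)*x^2*cos(x + pi/4 + 1)/7 - 15*x*sin(x + 1) + 121*x*cos(x + 1)/7 + 15*cos(x + 1))*exp(x)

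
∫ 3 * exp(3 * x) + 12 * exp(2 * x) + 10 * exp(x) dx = (exp(x) + 2)^3 - 2*exp(x) + C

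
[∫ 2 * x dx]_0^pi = pi^2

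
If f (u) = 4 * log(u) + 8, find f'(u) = 4/u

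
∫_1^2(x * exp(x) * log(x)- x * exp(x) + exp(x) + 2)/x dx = (-1 + log(2))*(2 + exp(2)) + 2 + E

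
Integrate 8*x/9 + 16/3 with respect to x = 4*x^2/9 + 16*x/3 + C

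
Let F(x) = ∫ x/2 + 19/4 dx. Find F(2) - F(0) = 21/2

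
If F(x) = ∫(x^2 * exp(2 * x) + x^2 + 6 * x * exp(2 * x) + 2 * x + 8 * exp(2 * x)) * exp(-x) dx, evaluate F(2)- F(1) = -9*E - 16*exp(-2) + 9*exp(-1) + 16*exp(2)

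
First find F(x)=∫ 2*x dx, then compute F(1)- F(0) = 1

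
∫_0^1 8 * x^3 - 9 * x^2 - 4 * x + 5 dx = 2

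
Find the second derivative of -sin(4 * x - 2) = 16*sin(4*x - 2)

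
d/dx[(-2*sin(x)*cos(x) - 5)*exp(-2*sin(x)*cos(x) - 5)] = (sin(4*x) + 8*cos(2*x))*exp(-sin(2*x) - 5)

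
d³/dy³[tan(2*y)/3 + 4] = 16*tan(2*y)^4 + 64*tan(2*y)^2/3 + 16/3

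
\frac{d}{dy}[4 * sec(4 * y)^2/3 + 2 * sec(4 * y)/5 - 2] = 32*tan(4*y)*sec(4*y)^2/3 + 8*tan(4*y)*sec(4*y)/5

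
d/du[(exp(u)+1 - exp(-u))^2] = (2*exp(4*u) + 2*exp(3*u) + 2*exp(u) - 2)*exp(-2*u)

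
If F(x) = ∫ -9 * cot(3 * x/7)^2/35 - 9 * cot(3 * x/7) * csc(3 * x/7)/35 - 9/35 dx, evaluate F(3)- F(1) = -3*csc(3/7)/5 - 3*cot(3/7)/5 + 3*cot(9/7)/5 + 3*csc(9/7)/5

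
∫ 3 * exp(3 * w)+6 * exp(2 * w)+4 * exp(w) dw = (exp(w) + 1)^3 + exp(w) + C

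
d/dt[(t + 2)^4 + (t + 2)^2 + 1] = 4*t^3 + 24*t^2 + 50*t + 36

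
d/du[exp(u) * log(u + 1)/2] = (u*exp(u)*log(u + 1) + exp(u)*log(u + 1) + exp(u))/(2*u + 2)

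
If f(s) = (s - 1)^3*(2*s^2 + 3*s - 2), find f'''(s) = 120*s^2 - 72*s - 30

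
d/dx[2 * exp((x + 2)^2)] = 4*x*exp(x^2 + 4*x + 4) + 8*exp(x^2 + 4*x + 4)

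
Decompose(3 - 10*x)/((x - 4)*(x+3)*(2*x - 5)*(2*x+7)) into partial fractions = -38/(45*(2*x + 7)) + 2/(9*(2*x - 5)) + 3/(7*(x + 3)) - 37/(315*(x - 4))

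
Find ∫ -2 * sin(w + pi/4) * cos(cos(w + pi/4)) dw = 2*sin(cos(w + pi/4)) + C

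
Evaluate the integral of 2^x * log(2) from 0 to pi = -1 + 2^pi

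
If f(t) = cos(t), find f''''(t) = cos(t)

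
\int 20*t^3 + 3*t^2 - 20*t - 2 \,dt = 5*t^4 + t^3 - 10*t^2 - 2*t + C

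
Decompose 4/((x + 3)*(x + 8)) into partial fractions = -4/(5*(x + 8)) + 4/(5*(x + 3))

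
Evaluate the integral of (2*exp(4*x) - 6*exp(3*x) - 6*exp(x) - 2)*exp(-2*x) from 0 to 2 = -9 + (-3 - exp(-2) + exp(2))^2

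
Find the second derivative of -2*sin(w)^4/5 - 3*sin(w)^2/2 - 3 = 32*sin(w)^4/5 + 6*sin(w)^2/5 - 3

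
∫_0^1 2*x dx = 1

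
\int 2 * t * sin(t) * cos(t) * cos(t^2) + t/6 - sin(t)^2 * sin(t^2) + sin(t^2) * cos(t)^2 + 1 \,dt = t^2/12 + t + cos(t*(t - 2))/4 - cos(t*(t + 2))/4 + C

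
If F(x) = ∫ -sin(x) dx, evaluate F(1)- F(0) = -1 + cos(1)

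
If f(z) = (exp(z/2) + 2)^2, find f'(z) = 2*exp(z/2) + exp(z)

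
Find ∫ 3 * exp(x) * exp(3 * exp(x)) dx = exp(3*exp(x)) + C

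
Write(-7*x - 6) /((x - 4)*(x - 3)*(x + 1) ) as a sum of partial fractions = 1/(20*(x + 1)) + 27/(4*(x - 3)) - 34/(5*(x - 4))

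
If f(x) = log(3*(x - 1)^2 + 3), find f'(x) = (2*x - 2)/(x^2 - 2*x + 2)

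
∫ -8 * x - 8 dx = -4*x^2 - 8*x + C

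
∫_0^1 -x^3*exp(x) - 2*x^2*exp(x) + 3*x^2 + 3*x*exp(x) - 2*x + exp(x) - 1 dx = -1 + E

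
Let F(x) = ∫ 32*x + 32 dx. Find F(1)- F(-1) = 64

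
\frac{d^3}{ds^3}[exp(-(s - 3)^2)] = (-8*s^3 + 72*s^2 - 204*s + 180)*exp(-s^2 + 6*s - 9)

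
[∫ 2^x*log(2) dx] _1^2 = 2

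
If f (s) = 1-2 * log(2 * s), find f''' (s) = -4/s^3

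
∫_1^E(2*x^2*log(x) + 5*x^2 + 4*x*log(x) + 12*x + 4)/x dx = -18 + 3*(2 + E)^2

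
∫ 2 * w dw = w^2 + C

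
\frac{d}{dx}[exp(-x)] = -exp(-x)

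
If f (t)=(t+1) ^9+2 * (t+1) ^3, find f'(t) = 9*t^8 + 72*t^7 + 252*t^6 + 504*t^5 + 630*t^4 + 504*t^3 + 258*t^2 + 84*t + 15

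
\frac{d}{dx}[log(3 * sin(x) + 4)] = 3*cos(x)/(3*sin(x) + 4)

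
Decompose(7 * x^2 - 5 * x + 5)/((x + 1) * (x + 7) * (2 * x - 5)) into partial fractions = 145/(133*(2*x - 5)) + 383/(114*(x + 7)) - 17/(42*(x + 1))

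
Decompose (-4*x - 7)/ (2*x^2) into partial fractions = -2/x - 7/(2*x^2)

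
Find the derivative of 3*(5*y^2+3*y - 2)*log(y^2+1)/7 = (30*y^3*log(y^2 + 1) + 30*y^3 + 9*y^2*log(y^2 + 1) + 18*y^2 + 30*y*log(y^2 + 1) - 12*y + 9*log(y^2 + 1))/(7*y^2 + 7)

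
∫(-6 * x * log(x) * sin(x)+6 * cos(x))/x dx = 6*log(x)*cos(x) + C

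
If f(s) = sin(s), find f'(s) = cos(s)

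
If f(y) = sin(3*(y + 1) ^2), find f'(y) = 6*(y + 1)*cos(3*y^2 + 6*y + 3)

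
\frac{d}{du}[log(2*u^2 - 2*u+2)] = (2*u - 1)/(u^2 - u + 1)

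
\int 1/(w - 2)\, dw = log(3*w - 6) + C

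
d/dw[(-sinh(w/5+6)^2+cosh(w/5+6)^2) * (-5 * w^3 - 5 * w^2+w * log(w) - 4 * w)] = -15*w^2 - 10*w + log(w) - 3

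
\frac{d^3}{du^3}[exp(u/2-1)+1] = exp(u/2 - 1)/8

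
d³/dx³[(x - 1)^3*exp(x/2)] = x^3*exp(x/2)/8 + 15*x^2*exp(x/2)/8 + 39*x*exp(x/2)/8 - 7*exp(x/2)/8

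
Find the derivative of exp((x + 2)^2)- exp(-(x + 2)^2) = (2*x*exp(2*x^2 + 8*x + 8) + 2*x + 4*exp(2*x^2 + 8*x + 8) + 4)*exp(-x^2 - 4*x - 4)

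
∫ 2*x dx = x^2 + C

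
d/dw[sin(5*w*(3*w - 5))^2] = 5*(6*w - 5)*sin(10*w*(3*w - 5))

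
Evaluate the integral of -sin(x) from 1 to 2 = -cos(1) + cos(2)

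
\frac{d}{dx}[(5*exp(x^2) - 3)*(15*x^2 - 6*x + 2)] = 150*x^3*exp(x^2) - 60*x^2*exp(x^2) + 170*x*exp(x^2) - 90*x - 30*exp(x^2) + 18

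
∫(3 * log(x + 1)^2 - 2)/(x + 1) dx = (log(x + 1)^2 - 2)*log(x + 1) + C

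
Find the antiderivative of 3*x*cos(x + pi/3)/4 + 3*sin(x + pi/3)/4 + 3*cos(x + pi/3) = (3*x/4 + 3)*sin(x + pi/3) + C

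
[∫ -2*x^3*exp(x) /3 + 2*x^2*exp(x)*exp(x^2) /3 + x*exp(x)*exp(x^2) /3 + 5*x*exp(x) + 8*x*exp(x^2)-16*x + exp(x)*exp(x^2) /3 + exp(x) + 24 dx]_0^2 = -16 + (4 + 2*exp(2)/3)*(7 + exp(4))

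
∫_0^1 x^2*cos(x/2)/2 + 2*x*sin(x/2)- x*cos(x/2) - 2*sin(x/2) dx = -sin(1/2)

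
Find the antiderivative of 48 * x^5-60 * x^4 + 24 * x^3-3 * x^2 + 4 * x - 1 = 8*x^6 - 12*x^5 + 6*x^4 - x^3 + 2*x^2 - x + C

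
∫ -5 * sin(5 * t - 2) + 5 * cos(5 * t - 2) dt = sqrt(2)*cos(-5*t + pi/4 + 2) + C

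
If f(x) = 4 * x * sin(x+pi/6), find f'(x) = 4*x*cos(x + pi/6) + 4*sin(x + pi/6)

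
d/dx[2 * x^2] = 4*x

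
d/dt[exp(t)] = exp(t)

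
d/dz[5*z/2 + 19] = 5/2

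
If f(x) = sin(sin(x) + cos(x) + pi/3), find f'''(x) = 2*(sqrt(2)*sin(x)*cos(x)*cos(sqrt(2)*sin(x + pi/4) + pi/3) + 3*sin(x + pi/4)*sin(sqrt(2)*sin(x + pi/4) + pi/3) - sqrt(2)*cos(sqrt(2)*sin(x + pi/4) + pi/3))*cos(x + pi/4)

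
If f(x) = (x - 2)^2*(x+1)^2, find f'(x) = 4*x^3 - 6*x^2 - 6*x + 4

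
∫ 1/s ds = log(s) + C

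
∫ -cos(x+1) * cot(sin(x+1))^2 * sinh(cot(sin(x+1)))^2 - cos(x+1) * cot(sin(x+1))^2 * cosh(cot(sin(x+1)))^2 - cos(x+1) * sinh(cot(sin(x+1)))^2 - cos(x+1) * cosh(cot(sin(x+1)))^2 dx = sinh(2*cot(sin(x + 1)))/2 + C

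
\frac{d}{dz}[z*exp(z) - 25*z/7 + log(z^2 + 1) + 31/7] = (7*z^3*exp(z) + 7*z^2*exp(z) - 25*z^2 + 7*z*exp(z) + 14*z + 7*exp(z) - 25)/(7*z^2 + 7)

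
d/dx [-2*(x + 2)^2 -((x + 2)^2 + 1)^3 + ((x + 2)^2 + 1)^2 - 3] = -6*x^5 - 60*x^4 - 248*x^3 - 528*x^2 - 582*x - 268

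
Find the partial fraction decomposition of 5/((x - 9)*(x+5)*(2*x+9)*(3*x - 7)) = -27/(3608*(3*x - 7)) + 40/(1107*(2*x + 9)) - 5/(308*(x + 5)) + 1/(1512*(x - 9))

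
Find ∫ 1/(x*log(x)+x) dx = log(2*log(x) + 2) + C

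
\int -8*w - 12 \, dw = -4*w^2 - 12*w + C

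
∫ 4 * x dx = 2*x^2 + C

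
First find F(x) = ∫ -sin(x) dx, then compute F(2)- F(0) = -1 + cos(2)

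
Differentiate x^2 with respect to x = 2*x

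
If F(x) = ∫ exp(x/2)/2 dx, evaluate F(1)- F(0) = -1 + exp(1/2)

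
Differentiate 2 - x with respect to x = -1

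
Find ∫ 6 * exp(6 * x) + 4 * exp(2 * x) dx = (exp(4*x) + 2)*exp(2*x) + C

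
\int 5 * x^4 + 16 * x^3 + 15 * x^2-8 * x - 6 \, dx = x^5 + 4*x^4 + 5*x^3 - 4*x^2 - 6*x + C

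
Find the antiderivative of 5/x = 5*log(2*x) + C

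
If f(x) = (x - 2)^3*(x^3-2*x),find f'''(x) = 120*x^3 - 360*x^2 + 240*x + 24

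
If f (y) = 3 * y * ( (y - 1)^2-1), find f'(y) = 9*y^2 - 12*y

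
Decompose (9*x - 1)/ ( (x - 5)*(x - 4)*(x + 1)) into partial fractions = -1/(3*(x + 1)) - 7/(x - 4) + 22/(3*(x - 5))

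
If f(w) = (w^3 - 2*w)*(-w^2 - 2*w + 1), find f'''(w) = -60*w^2 - 48*w + 18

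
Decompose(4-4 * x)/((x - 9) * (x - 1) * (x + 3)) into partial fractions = 1/(3*(x + 3)) - 1/(3*(x - 9))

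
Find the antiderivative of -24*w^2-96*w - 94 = -8*w^3 - 48*w^2 - 94*w + C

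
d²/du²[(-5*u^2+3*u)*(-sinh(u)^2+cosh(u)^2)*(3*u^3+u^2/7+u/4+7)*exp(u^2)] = -(60*u^7 - 232*u^6/7 + 2333*u^5/7 - 85*u^4/7 + 455*u^3/2 + 3403*u^2/14 - 1695*u/14 + 137/2)*exp(u^2)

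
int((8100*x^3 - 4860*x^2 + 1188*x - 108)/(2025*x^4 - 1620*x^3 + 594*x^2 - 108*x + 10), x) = log((-45*x^2 + 18*x - 3)^2 + 1) + C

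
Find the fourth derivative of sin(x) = sin(x)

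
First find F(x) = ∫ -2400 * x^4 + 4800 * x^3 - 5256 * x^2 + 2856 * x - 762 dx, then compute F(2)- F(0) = -5988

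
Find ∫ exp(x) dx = exp(x) + C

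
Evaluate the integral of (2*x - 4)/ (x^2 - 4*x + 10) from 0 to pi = -log(10) + log((-2 + pi)^2 + 6)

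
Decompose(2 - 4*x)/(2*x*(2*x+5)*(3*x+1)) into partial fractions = -15/(13*(3*x + 1)) + 24/(65*(2*x + 5)) + 1/(5*x)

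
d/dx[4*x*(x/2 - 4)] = 4*x - 16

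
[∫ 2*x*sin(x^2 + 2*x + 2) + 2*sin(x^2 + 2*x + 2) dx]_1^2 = cos(5) - cos(10)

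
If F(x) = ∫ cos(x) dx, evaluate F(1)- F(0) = sin(1)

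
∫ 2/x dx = 2*log(x) + C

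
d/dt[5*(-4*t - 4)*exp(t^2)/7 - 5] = -40*t^2*exp(t^2)/7 - 40*t*exp(t^2)/7 - 20*exp(t^2)/7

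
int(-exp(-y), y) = exp(-y) + C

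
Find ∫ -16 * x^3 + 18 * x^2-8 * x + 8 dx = -4*x^4 + 6*x^3 - 4*x^2 + 8*x + C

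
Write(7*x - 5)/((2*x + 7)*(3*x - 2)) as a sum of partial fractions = -1/(25*(3*x - 2)) + 59/(25*(2*x + 7))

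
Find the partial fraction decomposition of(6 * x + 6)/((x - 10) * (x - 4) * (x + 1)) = -1/(x - 4) + 1/(x - 10)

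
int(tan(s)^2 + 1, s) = tan(s) + C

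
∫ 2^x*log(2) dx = 2^x + C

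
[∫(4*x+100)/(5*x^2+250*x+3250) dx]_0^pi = -2*log(26)/5 + 2*log(1 + (pi/5 + 5)^2)/5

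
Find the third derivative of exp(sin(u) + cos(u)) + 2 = (-sqrt(2)*sin(3*u + pi/4)/2 - 3*cos(2*u) + sqrt(2)*cos(u + pi/4)/2)*exp(sin(u))*exp(cos(u))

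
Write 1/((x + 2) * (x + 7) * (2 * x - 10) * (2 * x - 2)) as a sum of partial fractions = -1/(1920*(x + 7)) + 1/(420*(x + 2)) - 1/(384*(x - 1)) + 1/(1344*(x - 5))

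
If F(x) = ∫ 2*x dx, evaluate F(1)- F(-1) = 0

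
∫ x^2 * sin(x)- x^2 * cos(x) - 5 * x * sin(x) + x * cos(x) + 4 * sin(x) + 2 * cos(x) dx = -sqrt(2)*(x^2 - 3*x + 1)*sin(x + pi/4) + C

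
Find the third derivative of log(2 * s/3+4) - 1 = 2/(s^3 + 18*s^2 + 108*s + 216)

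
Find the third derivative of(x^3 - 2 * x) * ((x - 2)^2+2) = 60*x^2 - 96*x + 24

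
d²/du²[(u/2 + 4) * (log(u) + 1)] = (u - 8)/(2*u^2)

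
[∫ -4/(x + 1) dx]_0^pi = -4*log(1 + pi)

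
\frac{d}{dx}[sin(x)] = cos(x)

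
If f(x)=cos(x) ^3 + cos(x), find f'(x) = (3*sin(x)^2 - 4)*sin(x)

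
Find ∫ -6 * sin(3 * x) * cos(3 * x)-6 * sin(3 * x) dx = (cos(3*x) + 1)^2 + C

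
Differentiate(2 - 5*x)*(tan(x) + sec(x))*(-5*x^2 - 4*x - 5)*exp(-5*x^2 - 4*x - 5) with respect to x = (250*x^4*cos(x) + 200*x^3*cos(x) - 25*x^3 + 135*x^2*cos(x) - 10*x^2 - 52*x*cos(x) - 17*x - 57*cos(x) + 10)*exp(-5*x^2 - 4*x - 5)/(sin(x) - 1)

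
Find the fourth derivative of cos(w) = cos(w)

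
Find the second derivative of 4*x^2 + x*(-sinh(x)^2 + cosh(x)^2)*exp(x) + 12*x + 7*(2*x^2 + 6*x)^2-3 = 336*x^2 + x*exp(x) + 1008*x + 2*exp(x) + 512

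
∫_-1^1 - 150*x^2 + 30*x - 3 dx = -106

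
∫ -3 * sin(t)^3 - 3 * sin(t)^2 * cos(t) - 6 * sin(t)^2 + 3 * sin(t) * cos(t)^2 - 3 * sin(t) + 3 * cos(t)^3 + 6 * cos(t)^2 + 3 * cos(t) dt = (sqrt(2)*sin(t + pi/4) + 1)^3 + C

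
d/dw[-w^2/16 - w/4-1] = -w/8 - 1/4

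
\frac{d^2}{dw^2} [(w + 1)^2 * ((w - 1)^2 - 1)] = 12*w^2 - 6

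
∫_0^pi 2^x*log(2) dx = -1 + 2^pi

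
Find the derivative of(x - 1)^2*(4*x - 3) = 12*x^2 - 22*x + 10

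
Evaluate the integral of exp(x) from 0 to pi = -1 + exp(pi)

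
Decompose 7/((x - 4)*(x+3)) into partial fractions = -1/(x + 3) + 1/(x - 4)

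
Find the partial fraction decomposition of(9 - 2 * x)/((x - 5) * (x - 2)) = -5/(3*(x - 2)) - 1/(3*(x - 5))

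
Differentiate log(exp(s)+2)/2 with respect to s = exp(s)/(2*exp(s) + 4)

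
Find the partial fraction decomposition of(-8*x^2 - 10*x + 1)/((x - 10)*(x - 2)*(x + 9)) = -557/(209*(x + 9)) + 51/(88*(x - 2)) - 899/(152*(x - 10))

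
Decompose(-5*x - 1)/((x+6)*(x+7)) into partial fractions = -34/(x + 7) + 29/(x + 6)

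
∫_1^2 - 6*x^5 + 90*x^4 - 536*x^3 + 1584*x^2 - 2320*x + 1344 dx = 45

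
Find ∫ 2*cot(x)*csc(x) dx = -2*csc(x) + C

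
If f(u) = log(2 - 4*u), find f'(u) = 2/(2*u - 1)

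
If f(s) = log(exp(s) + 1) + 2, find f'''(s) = (-exp(2*s) + exp(s))/(exp(3*s) + 3*exp(2*s) + 3*exp(s) + 1)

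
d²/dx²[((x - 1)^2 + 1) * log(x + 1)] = (2*x^2*log(x + 1) + 3*x^2 + 4*x*log(x + 1) + 2*x + 2*log(x + 1) - 6)/(x^2 + 2*x + 1)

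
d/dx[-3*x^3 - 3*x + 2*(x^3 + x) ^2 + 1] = 12*x^5 + 16*x^3 - 9*x^2 + 4*x - 3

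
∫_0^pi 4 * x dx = 2*pi^2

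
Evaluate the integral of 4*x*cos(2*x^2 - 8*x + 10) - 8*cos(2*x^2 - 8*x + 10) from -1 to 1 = -sin(20) + sin(4)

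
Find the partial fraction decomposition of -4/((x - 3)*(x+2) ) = 4/(5*(x + 2)) - 4/(5*(x - 3))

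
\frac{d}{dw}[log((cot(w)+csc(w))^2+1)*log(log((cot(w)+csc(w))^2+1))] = -log(log((cos(w) + 1)/sin(w)^2) + log(2))/tan(w) - log(log((cos(w) + 1)/sin(w)^2) + log(2))/sin(w) - 1/tan(w) - 1/sin(w)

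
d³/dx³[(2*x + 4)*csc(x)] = 2*(x*cos(x)/sin(x) - 6*x*cos(x)/sin(x)^3 - 3 + 2*cos(x)/sin(x) + 6/sin(x)^2 - 12*cos(x)/sin(x)^3)/sin(x)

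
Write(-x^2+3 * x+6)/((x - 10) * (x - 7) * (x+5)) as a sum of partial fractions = -17/(90*(x + 5)) + 11/(18*(x - 7)) - 64/(45*(x - 10))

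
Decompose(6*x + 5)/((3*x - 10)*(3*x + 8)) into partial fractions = 11/(18*(3*x + 8)) + 25/(18*(3*x - 10))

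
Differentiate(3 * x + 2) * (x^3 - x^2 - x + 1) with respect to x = 12*x^3 - 3*x^2 - 10*x + 1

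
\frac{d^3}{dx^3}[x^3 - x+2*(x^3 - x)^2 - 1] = 240*x^3 - 96*x + 6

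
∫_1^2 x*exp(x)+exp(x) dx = -E + 2*exp(2)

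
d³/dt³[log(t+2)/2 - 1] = 1/(t^3 + 6*t^2 + 12*t + 8)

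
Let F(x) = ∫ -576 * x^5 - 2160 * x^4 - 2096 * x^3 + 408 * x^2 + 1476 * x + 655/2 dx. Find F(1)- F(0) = 299/2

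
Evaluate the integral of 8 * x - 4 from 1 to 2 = 8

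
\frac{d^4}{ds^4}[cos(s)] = cos(s)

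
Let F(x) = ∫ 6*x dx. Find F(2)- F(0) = 12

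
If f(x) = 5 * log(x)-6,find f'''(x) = 10/x^3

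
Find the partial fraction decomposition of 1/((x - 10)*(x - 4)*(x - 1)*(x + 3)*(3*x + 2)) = -81/(15680*(3*x + 2)) + 1/(2548*(x + 3)) + 1/(540*(x - 1)) - 1/(1764*(x - 4)) + 1/(22464*(x - 10))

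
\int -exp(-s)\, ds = exp(-s) + C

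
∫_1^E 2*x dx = -1 + exp(2)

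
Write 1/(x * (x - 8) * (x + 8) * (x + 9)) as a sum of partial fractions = -1/(153*(x + 9)) + 1/(128*(x + 8)) + 1/(2176*(x - 8)) - 1/(576*x)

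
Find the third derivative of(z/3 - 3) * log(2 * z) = (-z - 18)/(3*z^3)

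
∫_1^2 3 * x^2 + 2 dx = 9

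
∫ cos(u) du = sin(u) + C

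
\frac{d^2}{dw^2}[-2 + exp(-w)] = exp(-w)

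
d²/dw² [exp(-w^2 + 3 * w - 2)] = (4*w^2 - 12*w + 7)*exp(-w^2 + 3*w - 2)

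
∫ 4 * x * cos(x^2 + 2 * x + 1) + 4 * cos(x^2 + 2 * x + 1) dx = 2*sin((x + 1)^2) + C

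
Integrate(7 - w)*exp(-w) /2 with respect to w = (w - 6)*exp(-w)/2 + C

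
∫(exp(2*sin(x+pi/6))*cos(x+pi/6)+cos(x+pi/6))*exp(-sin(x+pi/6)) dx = 2*sinh(sin(x + pi/6)) + C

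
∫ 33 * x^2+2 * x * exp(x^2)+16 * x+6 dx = 11*x^3 + 8*x^2 + 6*x + exp(x^2) + C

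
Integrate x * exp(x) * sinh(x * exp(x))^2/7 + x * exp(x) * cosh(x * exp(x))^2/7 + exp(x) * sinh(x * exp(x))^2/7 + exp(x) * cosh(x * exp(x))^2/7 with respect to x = sinh(2*x*exp(x))/14 + C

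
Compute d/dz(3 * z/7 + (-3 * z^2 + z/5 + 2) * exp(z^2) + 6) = -6*z^3*exp(z^2) + 2*z^2*exp(z^2)/5 - 2*z*exp(z^2) + exp(z^2)/5 + 3/7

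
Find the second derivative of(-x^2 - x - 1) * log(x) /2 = (-2*x^2*log(x) - 3*x^2 - x + 1)/(2*x^2)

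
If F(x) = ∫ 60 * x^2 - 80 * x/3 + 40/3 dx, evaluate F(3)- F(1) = 440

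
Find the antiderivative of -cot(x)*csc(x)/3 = csc(x)/3 + C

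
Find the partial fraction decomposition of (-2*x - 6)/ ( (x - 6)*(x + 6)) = -1/(2*(x + 6)) - 3/(2*(x - 6))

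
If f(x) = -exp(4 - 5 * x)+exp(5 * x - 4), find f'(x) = (5*exp(10*x - 8) + 5)*exp(4 - 5*x)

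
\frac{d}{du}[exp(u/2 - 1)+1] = exp(u/2 - 1)/2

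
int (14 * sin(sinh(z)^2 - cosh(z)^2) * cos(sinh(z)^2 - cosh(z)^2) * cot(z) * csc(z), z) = 2*(7*csc(z) - 2)*sin(1)*cos(1) + C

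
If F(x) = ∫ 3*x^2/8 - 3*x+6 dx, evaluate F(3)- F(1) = 13/4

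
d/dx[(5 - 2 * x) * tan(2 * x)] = -4*x/cos(2*x)^2 - 2*tan(2*x) + 10/cos(2*x)^2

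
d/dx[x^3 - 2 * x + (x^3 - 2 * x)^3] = 9*x^8 - 42*x^6 + 60*x^4 - 21*x^2 - 2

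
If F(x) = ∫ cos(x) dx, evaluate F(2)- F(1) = -sin(1) + sin(2)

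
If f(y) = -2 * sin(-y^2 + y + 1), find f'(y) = 2*(2*y - 1)*cos(-y^2 + y + 1)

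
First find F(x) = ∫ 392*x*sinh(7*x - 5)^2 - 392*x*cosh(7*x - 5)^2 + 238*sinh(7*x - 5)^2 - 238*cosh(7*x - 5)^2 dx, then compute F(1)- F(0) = -434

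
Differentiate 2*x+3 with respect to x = 2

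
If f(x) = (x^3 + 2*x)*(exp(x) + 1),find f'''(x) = x^3*exp(x) + 9*x^2*exp(x) + 20*x*exp(x) + 12*exp(x) + 6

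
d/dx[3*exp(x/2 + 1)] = 3*exp(x/2 + 1)/2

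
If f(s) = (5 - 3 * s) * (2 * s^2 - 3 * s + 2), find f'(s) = -18*s^2 + 38*s - 21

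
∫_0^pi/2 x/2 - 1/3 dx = pi*(-1 + 3*pi/8)/6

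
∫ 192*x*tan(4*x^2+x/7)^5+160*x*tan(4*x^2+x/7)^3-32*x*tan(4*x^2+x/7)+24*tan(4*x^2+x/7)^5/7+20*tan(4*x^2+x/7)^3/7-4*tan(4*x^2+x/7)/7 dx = 6*tan(4*x^2 + x/7)^4 - 2*tan(4*x^2 + x/7)^2 + C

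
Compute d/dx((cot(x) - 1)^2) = 2*(1 - cos(x)/sin(x))/sin(x)^2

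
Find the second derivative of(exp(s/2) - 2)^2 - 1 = -exp(s/2) + exp(s)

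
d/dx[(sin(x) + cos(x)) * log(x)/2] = sqrt(2)*(x*log(x)*cos(x + pi/4) + sin(x + pi/4))/(2*x)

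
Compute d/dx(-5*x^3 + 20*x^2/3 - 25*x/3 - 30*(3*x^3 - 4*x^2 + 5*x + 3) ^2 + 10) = -1620*x^5 + 3600*x^4 - 5520*x^3 + 1965*x^2 - 140*x/3 - 2725/3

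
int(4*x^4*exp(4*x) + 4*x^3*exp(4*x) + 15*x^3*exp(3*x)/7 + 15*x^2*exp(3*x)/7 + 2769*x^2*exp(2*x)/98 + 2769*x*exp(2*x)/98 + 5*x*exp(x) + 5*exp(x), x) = x*(x*(14*x*exp(x) + 5)^2*exp(x) + 2744*x*exp(x) + 980)*exp(x)/196 + C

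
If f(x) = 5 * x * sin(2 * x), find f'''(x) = -40*x*cos(2*x) - 60*sin(2*x)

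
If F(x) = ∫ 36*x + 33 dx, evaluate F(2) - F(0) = 138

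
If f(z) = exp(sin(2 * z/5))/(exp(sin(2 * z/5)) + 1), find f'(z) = 2*exp(sin(2*z/5))*cos(2*z/5)/(5*(exp(sin(2*z/5)) + 1)^2)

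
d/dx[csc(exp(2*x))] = -2*exp(2*x)*cot(exp(2*x))*csc(exp(2*x))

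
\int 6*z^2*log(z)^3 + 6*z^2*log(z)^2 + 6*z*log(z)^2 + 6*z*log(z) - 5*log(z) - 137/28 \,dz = z*(56*z^2*log(z)^3 + 84*z*log(z)^2 - 140*log(z) + 3)/28 + C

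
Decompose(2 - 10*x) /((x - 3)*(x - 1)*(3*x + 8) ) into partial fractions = 258/(187*(3*x + 8)) + 4/(11*(x - 1)) - 14/(17*(x - 3))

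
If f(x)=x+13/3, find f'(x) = 1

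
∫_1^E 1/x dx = 1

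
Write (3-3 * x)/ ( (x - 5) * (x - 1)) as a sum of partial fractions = -3/(x - 5)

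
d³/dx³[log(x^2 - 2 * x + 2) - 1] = (4*x^3 - 12*x^2 + 8)/(x^6 - 6*x^5 + 18*x^4 - 32*x^3 + 36*x^2 - 24*x + 8)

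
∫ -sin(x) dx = cos(x) + C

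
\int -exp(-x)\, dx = exp(-x) + C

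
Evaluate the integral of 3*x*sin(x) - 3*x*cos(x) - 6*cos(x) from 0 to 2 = -9*sin(2) + 3 - 9*cos(2)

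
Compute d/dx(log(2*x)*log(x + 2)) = (x*log(x) + x*log(x + 2) + x*log(2) + 2*log(x + 2))/(x^2 + 2*x)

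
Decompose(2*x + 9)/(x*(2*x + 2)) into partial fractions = -7/(2*(x + 1)) + 9/(2*x)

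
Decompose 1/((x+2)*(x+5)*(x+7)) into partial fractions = 1/(10*(x + 7)) - 1/(6*(x + 5)) + 1/(15*(x + 2))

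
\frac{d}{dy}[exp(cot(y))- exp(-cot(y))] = -(exp(2/tan(y)) + 1)*exp(-cot(y))/sin(y)^2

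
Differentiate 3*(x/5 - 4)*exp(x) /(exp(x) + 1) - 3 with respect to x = (3*x*exp(x) + 3*exp(2*x) - 57*exp(x))/(5*exp(2*x) + 10*exp(x) + 5)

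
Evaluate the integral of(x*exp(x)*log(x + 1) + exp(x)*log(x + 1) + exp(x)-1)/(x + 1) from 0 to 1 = (-1 + E)*log(2)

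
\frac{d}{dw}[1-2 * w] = -2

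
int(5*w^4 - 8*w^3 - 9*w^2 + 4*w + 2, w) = w^5 - 2*w^4 - 3*w^3 + 2*w^2 + 2*w + C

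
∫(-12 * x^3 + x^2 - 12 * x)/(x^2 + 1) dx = -6*x^2 + x + acot(x) + C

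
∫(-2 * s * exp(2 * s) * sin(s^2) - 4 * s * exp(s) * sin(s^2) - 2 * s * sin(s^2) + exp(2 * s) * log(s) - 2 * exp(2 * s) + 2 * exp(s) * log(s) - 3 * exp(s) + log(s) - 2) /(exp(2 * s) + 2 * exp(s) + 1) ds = ((exp(s) + 1)*(s*log(s) - 3*s + cos(s^2) - 2) + exp(s))/(exp(s) + 1) + C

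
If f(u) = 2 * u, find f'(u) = 2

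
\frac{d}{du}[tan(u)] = cos(u)^(-2)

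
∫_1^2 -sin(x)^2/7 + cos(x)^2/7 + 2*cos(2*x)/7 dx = -3*sin(2)/14 + 3*sin(4)/14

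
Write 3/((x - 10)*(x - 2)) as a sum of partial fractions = -3/(8*(x - 2)) + 3/(8*(x - 10))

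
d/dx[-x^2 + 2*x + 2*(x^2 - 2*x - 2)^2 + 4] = 8*x^3 - 24*x^2 - 2*x + 18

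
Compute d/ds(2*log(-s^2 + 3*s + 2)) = (4*s - 6)/(s^2 - 3*s - 2)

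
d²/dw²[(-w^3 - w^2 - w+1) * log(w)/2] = (-6*w^3*log(w) - 5*w^3 - 2*w^2*log(w) - 3*w^2 - w - 1)/(2*w^2)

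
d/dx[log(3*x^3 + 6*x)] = (3*x^2 + 2)/(x^3 + 2*x)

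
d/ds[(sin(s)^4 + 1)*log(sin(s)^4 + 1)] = 4*(log(sin(s)^4 + 1) + 1)*sin(s)^3*cos(s)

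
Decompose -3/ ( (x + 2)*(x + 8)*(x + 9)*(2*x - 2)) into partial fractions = 3/(140*(x + 9)) - 1/(36*(x + 8)) + 1/(84*(x + 2)) - 1/(180*(x - 1))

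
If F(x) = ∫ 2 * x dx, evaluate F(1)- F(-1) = 0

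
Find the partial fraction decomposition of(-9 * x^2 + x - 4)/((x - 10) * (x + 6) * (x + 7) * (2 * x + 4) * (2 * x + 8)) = -113/(255*(x + 7)) + 167/(256*(x + 6)) - 19/(84*(x + 4)) + 7/(320*(x + 2)) - 149/(30464*(x - 10))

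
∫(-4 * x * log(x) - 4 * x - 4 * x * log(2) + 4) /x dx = -4*(x - 1)*log(2*x) + C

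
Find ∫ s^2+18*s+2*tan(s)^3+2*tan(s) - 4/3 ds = s^3/3 + 9*s^2 - 4*s/3 + tan(s)^2 + C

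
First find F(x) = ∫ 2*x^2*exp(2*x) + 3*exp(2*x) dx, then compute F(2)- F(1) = -2*exp(2) + 4*exp(4)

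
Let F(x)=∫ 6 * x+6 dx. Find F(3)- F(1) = 36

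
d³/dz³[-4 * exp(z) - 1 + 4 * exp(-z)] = (-4*exp(2*z) - 4)*exp(-z)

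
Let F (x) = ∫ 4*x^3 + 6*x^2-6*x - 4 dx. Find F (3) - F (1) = 100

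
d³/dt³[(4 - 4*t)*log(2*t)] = (4*t + 8)/t^3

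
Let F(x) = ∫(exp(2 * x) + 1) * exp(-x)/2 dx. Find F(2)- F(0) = -exp(-2)/2 + exp(2)/2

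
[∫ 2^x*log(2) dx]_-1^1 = 3/2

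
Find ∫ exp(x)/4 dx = exp(x)/4 + C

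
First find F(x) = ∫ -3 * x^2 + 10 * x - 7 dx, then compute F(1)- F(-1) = -16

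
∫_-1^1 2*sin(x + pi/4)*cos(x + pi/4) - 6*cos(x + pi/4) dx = -6*sqrt(2)*sin(1) + sin(2)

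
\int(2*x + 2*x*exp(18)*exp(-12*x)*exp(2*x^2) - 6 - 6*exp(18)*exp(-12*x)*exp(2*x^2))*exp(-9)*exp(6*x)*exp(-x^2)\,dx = 2*sinh((x - 3)^2) + C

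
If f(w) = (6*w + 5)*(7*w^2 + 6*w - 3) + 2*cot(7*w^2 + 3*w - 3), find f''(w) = 784*w^2*cos(7*w^2 + 3*w - 3)/sin(7*w^2 + 3*w - 3)^3 + 252*w + 336*w*cos(7*w^2 + 3*w - 3)/sin(7*w^2 + 3*w - 3)^3 + 142 - 28/sin(7*w^2 + 3*w - 3)^2 + 36*cos(7*w^2 + 3*w - 3)/sin(7*w^2 + 3*w - 3)^3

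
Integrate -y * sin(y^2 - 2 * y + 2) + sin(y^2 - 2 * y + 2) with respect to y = cos((y - 1)^2 + 1)/2 + C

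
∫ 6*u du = 3*u^2 + C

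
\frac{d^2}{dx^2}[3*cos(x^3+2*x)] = -27*x^4*cos(x^3 + 2*x) - 36*x^2*cos(x^3 + 2*x) - 18*x*sin(x^3 + 2*x) - 12*cos(x^3 + 2*x)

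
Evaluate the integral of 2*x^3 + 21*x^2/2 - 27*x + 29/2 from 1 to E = (-1 + E)^3*(E/2 + 5)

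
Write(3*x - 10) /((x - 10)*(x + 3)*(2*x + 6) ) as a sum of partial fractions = -10/(169*(x + 3)) + 19/(26*(x + 3)^2) + 10/(169*(x - 10))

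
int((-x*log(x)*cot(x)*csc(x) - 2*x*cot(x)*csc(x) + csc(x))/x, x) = (log(x) + 2)*csc(x) + C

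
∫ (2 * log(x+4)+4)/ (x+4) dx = (log(x + 4) + 2)^2 + C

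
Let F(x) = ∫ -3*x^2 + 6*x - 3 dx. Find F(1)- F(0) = -1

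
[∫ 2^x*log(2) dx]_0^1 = 1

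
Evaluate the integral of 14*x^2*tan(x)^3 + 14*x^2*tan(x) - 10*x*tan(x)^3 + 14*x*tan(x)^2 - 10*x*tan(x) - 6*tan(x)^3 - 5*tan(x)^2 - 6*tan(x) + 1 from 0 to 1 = 1 - tan(1)^2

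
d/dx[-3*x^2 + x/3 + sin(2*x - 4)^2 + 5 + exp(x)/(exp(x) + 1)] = (-18*x*exp(2*x) - 36*x*exp(x) - 18*x + 6*exp(2*x)*sin(4*x - 8) + exp(2*x) + 12*exp(x)*sin(4*x - 8) + 5*exp(x) + 6*sin(4*x - 8) + 1)/(3*exp(2*x) + 6*exp(x) + 3)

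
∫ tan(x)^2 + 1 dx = tan(x) + C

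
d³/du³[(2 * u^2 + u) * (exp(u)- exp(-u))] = (2*u^2*exp(2*u) + 2*u^2 + 13*u*exp(2*u) - 11*u + 15*exp(2*u) + 9)*exp(-u)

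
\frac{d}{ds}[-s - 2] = -1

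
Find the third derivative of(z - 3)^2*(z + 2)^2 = 24*z - 12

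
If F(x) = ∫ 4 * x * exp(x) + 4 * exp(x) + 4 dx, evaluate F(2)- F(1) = -4*E + 4 + 8*exp(2)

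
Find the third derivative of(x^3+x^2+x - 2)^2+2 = 120*x^3 + 120*x^2 + 72*x - 12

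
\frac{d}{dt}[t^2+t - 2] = 2*t + 1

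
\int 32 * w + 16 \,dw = 16*w^2 + 16*w + C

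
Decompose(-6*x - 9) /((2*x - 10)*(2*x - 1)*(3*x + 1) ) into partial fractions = -63/(160*(3*x + 1)) + 8/(15*(2*x - 1)) - 13/(96*(x - 5))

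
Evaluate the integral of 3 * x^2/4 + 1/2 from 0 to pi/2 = pi/4 + pi^3/32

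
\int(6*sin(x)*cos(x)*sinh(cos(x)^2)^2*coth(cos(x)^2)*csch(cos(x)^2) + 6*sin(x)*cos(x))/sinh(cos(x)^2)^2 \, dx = 3*coth(cos(x)^2) + 3*csch(cos(x)^2) + C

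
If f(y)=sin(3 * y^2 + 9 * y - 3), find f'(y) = 3*(2*y + 3)*cos(3*y^2 + 9*y - 3)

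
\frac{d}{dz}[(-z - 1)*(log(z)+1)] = (-z*log(z) - 2*z - 1)/z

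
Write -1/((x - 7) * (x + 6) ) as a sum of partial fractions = 1/(13*(x + 6)) - 1/(13*(x - 7))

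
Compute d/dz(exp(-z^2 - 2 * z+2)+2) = (-2*z - 2)*exp(-z^2 - 2*z + 2)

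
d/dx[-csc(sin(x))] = cos(x)*cot(sin(x))*csc(sin(x))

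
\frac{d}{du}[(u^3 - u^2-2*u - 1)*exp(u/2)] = u^3*exp(u/2)/2 + 5*u^2*exp(u/2)/2 - 3*u*exp(u/2) - 5*exp(u/2)/2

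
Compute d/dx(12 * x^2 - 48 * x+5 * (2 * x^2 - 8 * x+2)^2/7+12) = 80*x^3/7 - 480*x^2/7 + 888*x/7 - 496/7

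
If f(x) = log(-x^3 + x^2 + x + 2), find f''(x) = (-3*x^4 + 4*x^3 - 2*x^2 - 14*x + 3)/(x^6 - 2*x^5 - x^4 - 2*x^3 + 5*x^2 + 4*x + 4)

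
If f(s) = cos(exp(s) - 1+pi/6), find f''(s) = -exp(2*s)*cos(exp(s) - 1 + pi/6) - exp(s)*sin(exp(s) - 1 + pi/6)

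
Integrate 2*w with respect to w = w^2 + C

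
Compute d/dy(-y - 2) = -1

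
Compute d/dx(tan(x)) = cos(x)^(-2)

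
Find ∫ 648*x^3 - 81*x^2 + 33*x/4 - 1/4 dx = 162*x^4 - 27*x^3 + 33*x^2/8 - x/4 + C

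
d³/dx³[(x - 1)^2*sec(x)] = (-x^2*sin(x)/cos(x) + 6*x^2*sin(x)/cos(x)^3 + 2*x*sin(x)/cos(x) - 12*x*sin(x)/cos(x)^3 - 6*x + 12*x/cos(x)^2 + 5*sin(x)/cos(x) + 6*sin(x)/cos(x)^3 + 6 - 12/cos(x)^2)/cos(x)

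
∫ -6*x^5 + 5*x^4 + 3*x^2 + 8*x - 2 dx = -x^6 + x^5 + x^3 + 4*x^2 - 2*x + C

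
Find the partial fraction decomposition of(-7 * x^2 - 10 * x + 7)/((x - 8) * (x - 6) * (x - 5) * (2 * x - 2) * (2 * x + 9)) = -718/(109725*(2*x + 9)) + 1/(308*(x - 1)) - 109/(228*(x - 5)) + 61/(84*(x - 6)) - 521/(2100*(x - 8))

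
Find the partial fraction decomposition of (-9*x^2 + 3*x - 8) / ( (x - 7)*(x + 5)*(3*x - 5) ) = 63/(80*(3*x - 5)) - 31/(30*(x + 5)) - 107/(48*(x - 7))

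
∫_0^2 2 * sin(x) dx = 2 - 2*cos(2)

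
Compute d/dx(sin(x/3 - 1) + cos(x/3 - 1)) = sqrt(2)*cos(x/3 - 1 + pi/4)/3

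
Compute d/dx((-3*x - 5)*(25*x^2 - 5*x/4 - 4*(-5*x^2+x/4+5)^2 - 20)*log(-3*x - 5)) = 1500*x^4*log(-3*x - 5) + 300*x^4 + 1880*x^3*log(-3*x - 5) - 30*x^3 - 8691*x^2*log(-3*x - 5)/4 - 2697*x^2/4 - 2180*x*log(-3*x - 5) + 135*x/4 + 1665*log(-3*x - 5)/4 + 360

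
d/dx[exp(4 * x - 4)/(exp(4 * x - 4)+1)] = 4*exp(4*x - 4)/(exp(-8)*exp(8*x) + 2*exp(-4)*exp(4*x) + 1)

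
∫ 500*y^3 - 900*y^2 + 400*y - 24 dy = 125*y^4 - 300*y^3 + 200*y^2 - 24*y + C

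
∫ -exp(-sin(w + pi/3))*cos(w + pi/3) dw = exp(-sin(w + pi/3)) + C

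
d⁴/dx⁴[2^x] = 2^x*log(2)^4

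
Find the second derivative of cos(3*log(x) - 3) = (3*sin(3*log(x) - 3) - 9*cos(3*log(x) - 3))/x^2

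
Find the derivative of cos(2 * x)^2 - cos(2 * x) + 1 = 2*sin(2*x) - 2*sin(4*x)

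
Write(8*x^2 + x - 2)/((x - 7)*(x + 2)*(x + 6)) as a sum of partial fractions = 70/(13*(x + 6)) - 7/(9*(x + 2)) + 397/(117*(x - 7))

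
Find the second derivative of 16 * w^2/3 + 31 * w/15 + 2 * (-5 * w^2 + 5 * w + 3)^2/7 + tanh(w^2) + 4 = -8*w^2*sinh(w^2)/cosh(w^2)^3 + 600*w^2/7 - 600*w/7 + 164/21 + 2/cosh(w^2)^2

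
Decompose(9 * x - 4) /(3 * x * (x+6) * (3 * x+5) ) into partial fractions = 57/(65*(3*x + 5)) - 29/(117*(x + 6)) - 2/(45*x)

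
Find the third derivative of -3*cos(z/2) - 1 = -3*sin(z/2)/8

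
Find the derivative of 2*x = 2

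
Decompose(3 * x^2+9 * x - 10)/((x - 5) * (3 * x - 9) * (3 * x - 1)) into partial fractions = -5/(28*(3*x - 1)) - 11/(12*(x - 3)) + 55/(42*(x - 5))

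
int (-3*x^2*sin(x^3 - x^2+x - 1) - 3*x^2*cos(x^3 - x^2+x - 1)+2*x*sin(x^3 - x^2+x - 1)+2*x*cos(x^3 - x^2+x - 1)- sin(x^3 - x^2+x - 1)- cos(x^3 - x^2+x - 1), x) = -sin(x^3 - x^2 + x - 1) + cos(x^3 - x^2 + x - 1) + C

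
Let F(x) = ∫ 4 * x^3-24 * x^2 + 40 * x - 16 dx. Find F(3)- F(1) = 0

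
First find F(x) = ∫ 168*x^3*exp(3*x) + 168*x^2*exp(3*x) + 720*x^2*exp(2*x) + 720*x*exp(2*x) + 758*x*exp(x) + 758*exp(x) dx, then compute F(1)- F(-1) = -7*(4 - 2*exp(-1))^3 - 6*(4 - 2*exp(-1))^2 - 10*E - 10*exp(-1) + 6*(4 + 2*E)^2 + 7*(4 + 2*E)^3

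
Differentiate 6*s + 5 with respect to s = 6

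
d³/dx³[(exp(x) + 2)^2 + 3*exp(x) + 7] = 8*exp(2*x) + 7*exp(x)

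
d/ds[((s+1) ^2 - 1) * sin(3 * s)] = 3*s^2*cos(3*s) + 2*s*sin(3*s) + 6*s*cos(3*s) + 2*sin(3*s)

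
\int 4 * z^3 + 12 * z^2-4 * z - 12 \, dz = z^4 + 4*z^3 - 2*z^2 - 12*z + C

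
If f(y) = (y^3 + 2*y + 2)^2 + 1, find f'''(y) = 120*y^3 + 96*y + 24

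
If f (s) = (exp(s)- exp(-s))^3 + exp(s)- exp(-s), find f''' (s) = (27*exp(6*s) - 2*exp(4*s) - 2*exp(2*s) + 27)*exp(-3*s)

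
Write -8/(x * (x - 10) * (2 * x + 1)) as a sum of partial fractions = -32/(21*(2*x + 1)) - 4/(105*(x - 10)) + 4/(5*x)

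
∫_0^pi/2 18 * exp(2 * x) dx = -9 + 9*exp(pi)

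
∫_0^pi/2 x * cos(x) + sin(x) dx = pi/2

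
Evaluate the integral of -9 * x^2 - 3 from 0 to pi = -3*pi^3 - 3*pi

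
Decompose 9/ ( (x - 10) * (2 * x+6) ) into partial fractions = -9/(26*(x + 3)) + 9/(26*(x - 10))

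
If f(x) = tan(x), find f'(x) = cos(x)^(-2)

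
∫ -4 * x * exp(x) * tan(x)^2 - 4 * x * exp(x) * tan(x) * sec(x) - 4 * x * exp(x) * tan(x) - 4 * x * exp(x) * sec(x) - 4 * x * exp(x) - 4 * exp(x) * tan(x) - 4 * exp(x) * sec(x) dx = -4*x*(tan(x) + sec(x))*exp(x) + C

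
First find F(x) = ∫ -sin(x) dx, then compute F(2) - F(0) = -1 + cos(2)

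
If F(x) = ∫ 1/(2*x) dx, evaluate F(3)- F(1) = log(3)/2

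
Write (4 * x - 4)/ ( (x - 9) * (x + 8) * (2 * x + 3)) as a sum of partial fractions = 40/(273*(2*x + 3)) - 36/(221*(x + 8)) + 32/(357*(x - 9))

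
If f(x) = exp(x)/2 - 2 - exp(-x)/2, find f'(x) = (exp(2*x) + 1)*exp(-x)/2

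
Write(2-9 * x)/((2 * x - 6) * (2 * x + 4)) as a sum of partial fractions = -1/(x + 2) - 5/(4*(x - 3))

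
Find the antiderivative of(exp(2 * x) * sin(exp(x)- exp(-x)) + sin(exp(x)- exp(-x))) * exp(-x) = -cos(2*sinh(x)) + C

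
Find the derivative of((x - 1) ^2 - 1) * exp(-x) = (-x^2 + 4*x - 2)*exp(-x)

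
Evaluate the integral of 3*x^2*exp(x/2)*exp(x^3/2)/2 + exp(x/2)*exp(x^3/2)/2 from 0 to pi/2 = -1 + exp(pi/4 + pi^3/16)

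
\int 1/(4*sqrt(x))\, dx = sqrt(x)/2 + C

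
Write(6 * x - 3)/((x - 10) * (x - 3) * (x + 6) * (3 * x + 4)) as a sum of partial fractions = -297/(6188*(3*x + 4)) + 13/(672*(x + 6)) - 5/(273*(x - 3)) + 57/(3808*(x - 10))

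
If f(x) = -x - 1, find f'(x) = -1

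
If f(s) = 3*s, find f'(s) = 3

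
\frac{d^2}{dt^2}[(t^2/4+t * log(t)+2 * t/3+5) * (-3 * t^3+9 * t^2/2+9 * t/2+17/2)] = (-60*t^4 - 144*t^3*log(t) - 126*t^3 + 108*t^2*log(t) - 171*t^2 + 36*t*log(t) + 275*t + 34)/(4*t)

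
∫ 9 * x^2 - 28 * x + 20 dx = 3*x^3 - 14*x^2 + 20*x + C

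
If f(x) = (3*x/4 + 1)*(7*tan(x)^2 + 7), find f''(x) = 63*x*tan(x)^4/2 + 42*x*tan(x)^2 + 21*x/2 + 42*tan(x)^4 + 21*tan(x)^3 + 56*tan(x)^2 + 21*tan(x) + 14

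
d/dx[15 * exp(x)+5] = 15*exp(x)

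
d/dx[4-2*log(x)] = -2/x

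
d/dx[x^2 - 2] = 2*x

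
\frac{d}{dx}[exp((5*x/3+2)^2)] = 50*x*exp(25*x^2/9 + 20*x/3 + 4)/9 + 20*exp(25*x^2/9 + 20*x/3 + 4)/3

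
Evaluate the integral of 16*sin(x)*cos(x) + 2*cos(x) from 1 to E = -8*sin(1)^2 - 2*sin(1) + 2*sin(E) + 8*sin(E)^2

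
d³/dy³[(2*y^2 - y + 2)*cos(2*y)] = 16*y^2*sin(2*y) - 8*y*sin(2*y) - 48*y*cos(2*y) - 8*sin(2*y) + 12*cos(2*y)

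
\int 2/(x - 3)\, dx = 2*log(x - 3) + C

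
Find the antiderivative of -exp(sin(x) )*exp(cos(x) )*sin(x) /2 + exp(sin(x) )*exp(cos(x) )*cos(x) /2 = exp(sqrt(2)*sin(x + pi/4))/2 + C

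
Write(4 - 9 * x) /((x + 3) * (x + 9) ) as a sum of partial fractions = -85/(6*(x + 9)) + 31/(6*(x + 3))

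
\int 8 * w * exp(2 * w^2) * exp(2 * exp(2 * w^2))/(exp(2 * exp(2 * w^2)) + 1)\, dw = log(exp(2*exp(2*w^2)) + 1) + C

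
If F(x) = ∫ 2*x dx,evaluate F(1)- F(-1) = 0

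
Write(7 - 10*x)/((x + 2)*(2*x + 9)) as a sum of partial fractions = -104/(5*(2*x + 9)) + 27/(5*(x + 2))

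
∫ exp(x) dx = exp(x) + C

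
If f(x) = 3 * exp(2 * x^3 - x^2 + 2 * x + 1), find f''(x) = 108*x^4*exp(2*x^3 - x^2 + 2*x + 1) - 72*x^3*exp(2*x^3 - x^2 + 2*x + 1) + 84*x^2*exp(2*x^3 - x^2 + 2*x + 1) + 12*x*exp(2*x^3 - x^2 + 2*x + 1) + 6*exp(2*x^3 - x^2 + 2*x + 1)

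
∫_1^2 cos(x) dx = -sin(1) + sin(2)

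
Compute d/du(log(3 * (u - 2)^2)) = 2/(u - 2)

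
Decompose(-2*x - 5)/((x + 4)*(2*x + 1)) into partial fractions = -8/(7*(2*x + 1)) - 3/(7*(x + 4))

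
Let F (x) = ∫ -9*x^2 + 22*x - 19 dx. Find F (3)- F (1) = -28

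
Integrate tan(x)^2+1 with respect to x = tan(x) + C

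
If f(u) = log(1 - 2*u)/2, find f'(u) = 1/(2*u - 1)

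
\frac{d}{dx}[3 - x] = -1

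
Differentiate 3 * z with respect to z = 3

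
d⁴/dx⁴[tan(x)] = 24*tan(x)^5 + 40*tan(x)^3 + 16*tan(x)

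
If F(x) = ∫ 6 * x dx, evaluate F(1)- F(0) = 3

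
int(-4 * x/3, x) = -2*x^2/3 + C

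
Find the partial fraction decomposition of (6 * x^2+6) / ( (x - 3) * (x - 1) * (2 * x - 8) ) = 1/(x - 1) - 15/(x - 3) + 17/(x - 4)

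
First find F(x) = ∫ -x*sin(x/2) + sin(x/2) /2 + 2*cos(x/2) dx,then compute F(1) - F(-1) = 4*cos(1/2)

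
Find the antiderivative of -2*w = -w^2 + C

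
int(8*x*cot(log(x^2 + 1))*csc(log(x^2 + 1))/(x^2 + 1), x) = -4*csc(log(x^2 + 1)) + C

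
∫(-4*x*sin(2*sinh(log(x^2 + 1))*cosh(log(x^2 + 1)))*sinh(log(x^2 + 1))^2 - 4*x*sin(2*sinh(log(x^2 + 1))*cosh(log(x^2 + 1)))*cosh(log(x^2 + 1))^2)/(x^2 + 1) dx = cos(sinh(2*log(x^2 + 1))) + C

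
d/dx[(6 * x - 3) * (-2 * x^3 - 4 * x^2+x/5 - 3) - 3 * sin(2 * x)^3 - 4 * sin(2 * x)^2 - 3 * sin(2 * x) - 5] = -48*x^3 - 54*x^2 + 132*x/5 - 18*sin(2*x)^2*cos(2*x) - 8*sin(4*x) - 6*cos(2*x) - 93/5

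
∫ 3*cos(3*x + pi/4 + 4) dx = sin(3*x + pi/4 + 4) + C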